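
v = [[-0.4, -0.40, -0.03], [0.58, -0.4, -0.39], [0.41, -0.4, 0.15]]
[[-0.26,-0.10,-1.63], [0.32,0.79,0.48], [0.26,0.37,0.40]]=v@[[0.62, 0.71, 2.37], [0.02, -0.41, 1.66], [0.07, -0.54, 0.59]]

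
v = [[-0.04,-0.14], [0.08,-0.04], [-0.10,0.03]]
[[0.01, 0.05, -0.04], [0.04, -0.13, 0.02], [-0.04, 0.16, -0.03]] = v @ [[0.37, -1.62, 0.32], [-0.17, 0.09, 0.19]]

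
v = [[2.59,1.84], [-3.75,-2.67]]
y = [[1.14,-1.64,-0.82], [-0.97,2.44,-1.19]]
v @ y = [[1.17, 0.24, -4.31], [-1.69, -0.36, 6.25]]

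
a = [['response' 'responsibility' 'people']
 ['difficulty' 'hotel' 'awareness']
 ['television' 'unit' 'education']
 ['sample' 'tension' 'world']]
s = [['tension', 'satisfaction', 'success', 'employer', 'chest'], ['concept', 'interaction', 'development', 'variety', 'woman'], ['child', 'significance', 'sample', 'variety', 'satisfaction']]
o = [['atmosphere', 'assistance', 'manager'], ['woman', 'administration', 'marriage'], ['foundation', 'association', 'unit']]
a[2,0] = 'television'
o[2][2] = 'unit'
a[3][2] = 'world'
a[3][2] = 'world'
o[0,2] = 'manager'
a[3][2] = 'world'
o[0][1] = 'assistance'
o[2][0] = 'foundation'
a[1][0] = 'difficulty'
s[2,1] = 'significance'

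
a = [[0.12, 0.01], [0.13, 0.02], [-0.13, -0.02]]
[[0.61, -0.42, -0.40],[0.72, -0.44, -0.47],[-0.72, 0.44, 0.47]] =a @ [[4.59, -3.65, -3.04], [6.06, 1.56, -3.59]]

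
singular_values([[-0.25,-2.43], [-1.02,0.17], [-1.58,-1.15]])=[2.89, 1.59]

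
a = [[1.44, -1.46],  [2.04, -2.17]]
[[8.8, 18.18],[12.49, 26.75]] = a@[[5.94,2.69], [-0.17,-9.8]]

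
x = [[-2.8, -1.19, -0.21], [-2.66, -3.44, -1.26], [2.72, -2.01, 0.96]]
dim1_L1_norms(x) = [4.2, 7.36, 5.69]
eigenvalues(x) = [1.56, -1.83, -5.01]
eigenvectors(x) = [[-0.02, 0.56, 0.48],[0.26, -0.32, 0.87],[-0.97, -0.77, 0.08]]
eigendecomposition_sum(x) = [[0.03, -0.02, 0.03], [-0.35, 0.22, -0.35], [1.33, -0.84, 1.3]] + [[-1.2, 0.64, 0.2], [0.68, -0.36, -0.11], [1.65, -0.88, -0.27]] + [[-1.64, -1.81, -0.44], [-2.99, -3.3, -0.8], [-0.26, -0.29, -0.07]]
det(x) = 14.29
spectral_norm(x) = 5.39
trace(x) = -5.28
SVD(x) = [[-0.55, 0.14, 0.83],[-0.8, -0.38, -0.46],[0.25, -0.91, 0.32]] @ diag([5.390028647248558, 3.541805402987663, 0.7485356833226364]) @ [[0.80, 0.54, 0.25], [-0.52, 0.84, -0.12], [-0.28, -0.04, 0.96]]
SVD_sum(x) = [[-2.37,-1.58,-0.74], [-3.47,-2.31,-1.09], [1.09,0.73,0.34]] + [[-0.26, 0.41, -0.06], [0.71, -1.14, 0.16], [1.70, -2.73, 0.39]] + [[-0.17, -0.02, 0.59], [0.1, 0.01, -0.33], [-0.07, -0.01, 0.23]]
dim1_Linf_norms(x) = [2.8, 3.44, 2.72]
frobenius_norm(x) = 6.49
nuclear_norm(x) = 9.68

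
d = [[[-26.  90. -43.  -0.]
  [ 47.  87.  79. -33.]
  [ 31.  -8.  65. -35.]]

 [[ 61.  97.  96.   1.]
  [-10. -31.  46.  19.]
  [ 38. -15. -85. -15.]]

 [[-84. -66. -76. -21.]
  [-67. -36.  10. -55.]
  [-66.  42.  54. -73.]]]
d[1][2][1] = -15.0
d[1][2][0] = 38.0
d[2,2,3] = -73.0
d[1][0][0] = 61.0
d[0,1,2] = 79.0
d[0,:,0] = [-26.0, 47.0, 31.0]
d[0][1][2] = 79.0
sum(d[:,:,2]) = 146.0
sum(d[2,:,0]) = -217.0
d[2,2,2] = 54.0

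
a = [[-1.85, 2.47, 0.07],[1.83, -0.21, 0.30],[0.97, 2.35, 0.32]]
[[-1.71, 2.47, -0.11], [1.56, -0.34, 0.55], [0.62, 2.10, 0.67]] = a @[[0.80, -0.1, 0.24], [-0.10, 0.92, 0.12], [0.24, 0.12, 0.47]]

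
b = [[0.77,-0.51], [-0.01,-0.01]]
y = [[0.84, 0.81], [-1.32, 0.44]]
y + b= [[1.61,0.30], [-1.33,0.43]]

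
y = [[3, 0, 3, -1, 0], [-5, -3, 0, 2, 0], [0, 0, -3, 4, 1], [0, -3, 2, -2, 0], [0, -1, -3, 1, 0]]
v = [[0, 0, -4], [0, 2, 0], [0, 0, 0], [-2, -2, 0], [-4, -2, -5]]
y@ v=[[2, 2, -12], [-4, -10, 20], [-12, -10, -5], [4, -2, 0], [-2, -4, 0]]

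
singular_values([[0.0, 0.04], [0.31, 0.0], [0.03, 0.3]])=[0.32, 0.29]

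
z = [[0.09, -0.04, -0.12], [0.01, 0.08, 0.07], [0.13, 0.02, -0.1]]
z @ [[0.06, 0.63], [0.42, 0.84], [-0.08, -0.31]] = [[-0.0, 0.06], [0.03, 0.05], [0.02, 0.13]]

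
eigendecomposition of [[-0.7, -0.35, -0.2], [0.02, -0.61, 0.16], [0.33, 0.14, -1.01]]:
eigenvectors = [[(0.17+0j), -0.76+0.00j, (-0.76-0j)], [-0.38+0.00j, 0.31+0.28j, (0.31-0.28j)], [(0.91+0j), (-0.37+0.34j), (-0.37-0.34j)]]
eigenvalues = [(-1.01+0j), (-0.66+0.22j), (-0.66-0.22j)]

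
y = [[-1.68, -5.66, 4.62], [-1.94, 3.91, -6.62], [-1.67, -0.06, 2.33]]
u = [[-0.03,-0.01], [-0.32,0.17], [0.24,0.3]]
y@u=[[2.97,  0.44], [-2.78,  -1.3], [0.63,  0.71]]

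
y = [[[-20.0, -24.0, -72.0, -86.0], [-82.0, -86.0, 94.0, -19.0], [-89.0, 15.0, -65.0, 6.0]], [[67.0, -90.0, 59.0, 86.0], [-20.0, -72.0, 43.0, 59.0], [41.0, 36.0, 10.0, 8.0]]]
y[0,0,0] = -20.0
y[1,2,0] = 41.0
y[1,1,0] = -20.0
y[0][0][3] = -86.0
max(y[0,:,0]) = -20.0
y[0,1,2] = 94.0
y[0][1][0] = -82.0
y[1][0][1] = -90.0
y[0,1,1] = -86.0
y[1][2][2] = 10.0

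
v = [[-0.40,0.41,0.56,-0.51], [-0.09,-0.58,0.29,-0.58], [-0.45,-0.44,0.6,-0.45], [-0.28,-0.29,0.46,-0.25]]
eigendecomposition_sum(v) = [[0.01+0.00j,(0.01+0j),(-0.01-0j),(-0.02-0j)],[(0.03+0j),0.05+0.00j,-0.03-0.00j,-0.05-0.00j],[(-0.11-0j),-0.15-0.00j,(0.1+0j),(0.17+0j)],[(-0.11-0j),(-0.15-0j),0.10+0.00j,(0.17+0j)]] + [[(-0.39+0.1j), -0.50+0.39j, (1.04+0.1j), -1.24+0.03j], [0.00-0.11j, (-0.07-0.16j), (-0.1+0.27j), 0.08-0.33j], [(-0.23-0.07j), -0.39+0.05j, (0.51+0.38j), (-0.65-0.37j)], [(-0.11+0.01j), -0.15+0.08j, (0.27+0.08j), (-0.33-0.05j)]] + [[-0.39-0.10j, (-0.5-0.39j), 1.04-0.10j, -1.24-0.03j], [0.11j, -0.07+0.16j, -0.10-0.27j, 0.08+0.33j], [-0.23+0.07j, -0.39-0.05j, 0.51-0.38j, -0.65+0.37j], [(-0.11-0.01j), (-0.15-0.08j), (0.27-0.08j), -0.33+0.05j]] + [[(0.36+0j), 1.40+0.00j, -1.51-0.00j, (1.99+0j)], [-0.13-0.00j, -0.49-0.00j, 0.53+0.00j, -0.70-0.00j], [0.13+0.00j, (0.49+0j), (-0.52-0j), (0.69+0j)], [0.04+0.00j, (0.17+0j), -0.18-0.00j, (0.24+0j)]]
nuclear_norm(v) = 2.68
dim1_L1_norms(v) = [1.88, 1.54, 1.94, 1.28]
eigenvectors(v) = [[(0.07+0j), -0.81+0.00j, (-0.81-0j), -0.89+0.00j],[0.21+0.00j, 0.06-0.22j, (0.06+0.22j), (0.31+0j)],[-0.69+0.00j, -0.42-0.26j, (-0.42+0.26j), -0.31+0.00j],[-0.69+0.00j, -0.21-0.04j, (-0.21+0.04j), -0.11+0.00j]]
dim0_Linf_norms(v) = [0.45, 0.58, 0.6, 0.58]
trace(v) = -0.63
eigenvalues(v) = [(0.33+0j), (-0.27+0.26j), (-0.27-0.26j), (-0.41+0j)]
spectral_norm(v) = 1.53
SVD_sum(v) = [[-0.27, -0.22, 0.42, -0.39], [-0.3, -0.24, 0.47, -0.43], [-0.39, -0.31, 0.60, -0.56], [-0.26, -0.21, 0.4, -0.37]] + [[-0.17, 0.61, 0.17, -0.04], [0.11, -0.38, -0.10, 0.02], [0.03, -0.1, -0.03, 0.01], [0.02, -0.06, -0.02, 0.00]] + [[0.04, 0.02, -0.03, -0.08], [0.1, 0.04, -0.07, -0.17], [-0.07, -0.02, 0.05, 0.11], [-0.07, -0.03, 0.05, 0.11]] + [[0.00, 0.00, 0.00, 0.0], [0.0, 0.0, 0.00, 0.00], [-0.02, -0.00, -0.02, -0.01], [0.03, 0.00, 0.03, 0.01]]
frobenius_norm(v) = 1.75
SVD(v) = [[-0.44, 0.84, 0.31, 0.03], [-0.49, -0.52, 0.70, 0.10], [-0.63, -0.14, -0.45, -0.62], [-0.42, -0.08, -0.46, 0.78]] @ diag([1.5323492330225181, 0.7847231638759152, 0.30884982456575505, 0.05222231321549067]) @ [[0.4, 0.33, -0.62, 0.58], [-0.26, 0.93, 0.26, -0.06], [0.47, 0.18, -0.35, -0.79], [0.74, 0.04, 0.65, 0.16]]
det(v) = -0.02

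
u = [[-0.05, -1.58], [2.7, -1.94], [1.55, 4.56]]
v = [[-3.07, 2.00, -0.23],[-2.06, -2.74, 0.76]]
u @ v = [[3.41,4.23,-1.19], [-4.29,10.72,-2.10], [-14.15,-9.39,3.11]]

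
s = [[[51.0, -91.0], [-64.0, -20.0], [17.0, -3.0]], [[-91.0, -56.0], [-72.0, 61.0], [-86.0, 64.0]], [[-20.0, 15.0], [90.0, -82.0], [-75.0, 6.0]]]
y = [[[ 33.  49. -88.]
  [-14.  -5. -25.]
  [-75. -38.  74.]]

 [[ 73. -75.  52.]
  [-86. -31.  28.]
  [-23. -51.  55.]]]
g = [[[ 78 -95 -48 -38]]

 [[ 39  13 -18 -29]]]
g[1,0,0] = 39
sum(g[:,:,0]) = 117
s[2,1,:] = [90.0, -82.0]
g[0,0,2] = -48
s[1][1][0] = -72.0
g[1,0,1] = 13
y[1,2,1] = -51.0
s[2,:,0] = [-20.0, 90.0, -75.0]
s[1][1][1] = 61.0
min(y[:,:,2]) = -88.0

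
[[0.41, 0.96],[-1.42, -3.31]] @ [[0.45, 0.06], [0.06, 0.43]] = [[0.24, 0.44], [-0.84, -1.51]]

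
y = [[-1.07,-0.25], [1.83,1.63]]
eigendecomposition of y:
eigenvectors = [[-0.81,  0.1], [0.59,  -1.00]]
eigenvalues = [-0.89, 1.45]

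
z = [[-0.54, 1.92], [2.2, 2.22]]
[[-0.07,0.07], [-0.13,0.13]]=z@[[-0.02,  0.02], [-0.04,  0.04]]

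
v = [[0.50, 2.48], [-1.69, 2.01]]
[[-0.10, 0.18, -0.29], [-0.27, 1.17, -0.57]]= v@[[0.09, -0.49, 0.16], [-0.06, 0.17, -0.15]]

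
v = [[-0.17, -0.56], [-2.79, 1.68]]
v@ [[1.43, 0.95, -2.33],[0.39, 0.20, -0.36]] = [[-0.46, -0.27, 0.6], [-3.33, -2.31, 5.9]]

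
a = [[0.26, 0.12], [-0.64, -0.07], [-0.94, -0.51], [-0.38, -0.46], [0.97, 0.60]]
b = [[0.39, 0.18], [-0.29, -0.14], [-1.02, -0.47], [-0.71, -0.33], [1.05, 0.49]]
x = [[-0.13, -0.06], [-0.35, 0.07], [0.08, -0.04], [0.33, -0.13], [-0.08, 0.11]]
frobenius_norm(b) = 1.87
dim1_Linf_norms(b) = [0.39, 0.29, 1.02, 0.71, 1.05]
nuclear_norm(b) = 1.88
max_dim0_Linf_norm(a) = 0.97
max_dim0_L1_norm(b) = 3.46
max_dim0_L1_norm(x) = 0.97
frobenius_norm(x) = 0.55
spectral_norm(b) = 1.87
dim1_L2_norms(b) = [0.43, 0.32, 1.12, 0.78, 1.16]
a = b + x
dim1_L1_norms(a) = [0.38, 0.71, 1.45, 0.84, 1.57]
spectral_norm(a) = 1.78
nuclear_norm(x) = 0.67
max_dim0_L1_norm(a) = 3.19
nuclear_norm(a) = 2.12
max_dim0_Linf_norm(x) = 0.35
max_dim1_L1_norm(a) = 1.57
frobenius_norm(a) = 1.82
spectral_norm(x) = 0.53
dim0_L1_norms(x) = [0.97, 0.41]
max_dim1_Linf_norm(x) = 0.35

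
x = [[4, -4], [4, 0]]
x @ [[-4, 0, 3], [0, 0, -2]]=[[-16, 0, 20], [-16, 0, 12]]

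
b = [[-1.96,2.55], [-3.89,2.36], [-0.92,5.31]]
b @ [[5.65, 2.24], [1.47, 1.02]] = [[-7.33, -1.79],  [-18.51, -6.31],  [2.61, 3.36]]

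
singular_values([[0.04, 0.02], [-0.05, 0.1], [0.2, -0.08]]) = [0.23, 0.08]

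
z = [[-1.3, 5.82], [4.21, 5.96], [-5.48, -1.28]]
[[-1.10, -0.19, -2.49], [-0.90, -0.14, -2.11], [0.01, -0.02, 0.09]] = z @ [[0.04, 0.01, 0.08], [-0.18, -0.03, -0.41]]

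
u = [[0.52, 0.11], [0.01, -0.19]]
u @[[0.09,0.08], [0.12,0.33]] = [[0.06, 0.08], [-0.02, -0.06]]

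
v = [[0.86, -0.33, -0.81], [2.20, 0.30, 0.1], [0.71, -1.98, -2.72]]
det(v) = 1.17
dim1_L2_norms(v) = [1.23, 2.22, 3.44]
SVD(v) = [[-0.3,-0.23,-0.92], [-0.15,-0.95,0.29], [-0.94,0.22,0.25]] @ diag([3.6125445341966755, 2.279647861797632, 0.1422238188462211]) @ [[-0.35, 0.53, 0.77], [-0.93, -0.28, -0.22], [0.10, -0.8, 0.59]]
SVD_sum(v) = [[0.38, -0.58, -0.85], [0.18, -0.28, -0.4], [1.18, -1.81, -2.63]] + [[0.49, 0.15, 0.12], [2.01, 0.61, 0.48], [-0.47, -0.14, -0.11]] + [[-0.01, 0.10, -0.08], [0.0, -0.03, 0.02], [0.00, -0.03, 0.02]]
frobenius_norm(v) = 4.27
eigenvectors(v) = [[0.29,0.24,0.24],[0.87,-0.67,-0.27],[-0.4,0.7,0.93]]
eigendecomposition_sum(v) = [[0.59,  0.08,  -0.13], [1.75,  0.23,  -0.37], [-0.82,  -0.11,  0.17]] + [[-0.46, 0.24, 0.19], [1.29, -0.68, -0.52], [-1.35, 0.72, 0.55]] + [[0.73,-0.65,-0.87],  [-0.83,0.75,1.0],  [2.88,-2.59,-3.44]]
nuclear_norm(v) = 6.03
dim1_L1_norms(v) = [2.0, 2.6, 5.41]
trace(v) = -1.56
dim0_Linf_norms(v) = [2.2, 1.98, 2.72]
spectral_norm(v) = 3.61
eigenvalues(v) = [1.0, -0.59, -1.97]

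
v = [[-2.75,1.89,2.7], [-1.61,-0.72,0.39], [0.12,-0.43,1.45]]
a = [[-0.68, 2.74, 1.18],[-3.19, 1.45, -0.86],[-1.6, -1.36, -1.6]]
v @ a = [[-8.48, -8.47, -9.19], [2.77, -5.99, -1.9], [-1.03, -2.27, -1.81]]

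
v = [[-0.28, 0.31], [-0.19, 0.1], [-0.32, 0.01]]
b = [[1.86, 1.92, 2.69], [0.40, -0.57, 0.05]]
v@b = [[-0.40, -0.71, -0.74], [-0.31, -0.42, -0.51], [-0.59, -0.62, -0.86]]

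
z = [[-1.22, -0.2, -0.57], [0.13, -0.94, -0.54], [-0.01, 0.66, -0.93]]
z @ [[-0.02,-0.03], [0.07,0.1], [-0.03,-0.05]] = [[0.03, 0.05], [-0.05, -0.07], [0.07, 0.11]]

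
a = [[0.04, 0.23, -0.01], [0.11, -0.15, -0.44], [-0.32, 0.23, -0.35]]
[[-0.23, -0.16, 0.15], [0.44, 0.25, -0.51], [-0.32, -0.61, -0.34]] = a @ [[0.68, 1.22, 0.38], [-1.13, -0.89, 0.62], [-0.45, 0.05, 1.04]]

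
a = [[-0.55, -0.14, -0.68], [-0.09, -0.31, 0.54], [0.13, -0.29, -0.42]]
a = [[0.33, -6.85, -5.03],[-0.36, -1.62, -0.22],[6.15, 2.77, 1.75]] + [[-0.88, 6.71, 4.35], [0.27, 1.31, 0.76], [-6.02, -3.06, -2.17]]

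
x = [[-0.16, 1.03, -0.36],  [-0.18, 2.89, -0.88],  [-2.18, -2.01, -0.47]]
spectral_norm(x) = 3.87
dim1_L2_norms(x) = [1.1, 3.03, 3.0]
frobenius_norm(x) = 4.40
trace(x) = 2.26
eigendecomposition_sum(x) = [[-0.25, 0.0, -0.12], [-0.44, 0.01, -0.21], [-1.99, 0.04, -0.95]] + [[0.00,-0.00,-0.00], [-0.0,0.00,0.00], [-0.0,0.00,0.00]] + [[0.09, 1.03, -0.24],  [0.26, 2.88, -0.67],  [-0.19, -2.05, 0.48]]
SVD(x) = [[0.25, -0.27, -0.93], [0.71, -0.61, 0.36], [-0.66, -0.75, 0.04]] @ diag([3.868711614326388, 2.1027289826525104, 0.001127248529945918]) @ [[0.33, 0.94, -0.10], [0.85, -0.25, 0.47], [-0.41, 0.24, 0.88]]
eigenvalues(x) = [-1.19, 0.0, 3.45]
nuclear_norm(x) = 5.97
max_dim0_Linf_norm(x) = 2.89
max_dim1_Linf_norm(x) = 2.89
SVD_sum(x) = [[0.31, 0.89, -0.10], [0.9, 2.58, -0.29], [-0.84, -2.40, 0.27]] + [[-0.47, 0.14, -0.26], [-1.08, 0.31, -0.59], [-1.34, 0.39, -0.74]] + [[0.00,-0.00,-0.00], [-0.0,0.0,0.0], [-0.00,0.00,0.0]]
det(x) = -0.01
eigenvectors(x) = [[0.12, 0.41, -0.28], [0.21, -0.24, -0.78], [0.97, -0.88, 0.56]]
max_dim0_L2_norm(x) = 3.67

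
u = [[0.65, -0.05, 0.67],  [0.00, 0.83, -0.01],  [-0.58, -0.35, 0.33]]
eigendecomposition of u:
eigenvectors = [[-0.73+0.00j, (-0.73-0j), (-0.48+0j)], [(0.01-0j), 0.01+0.00j, (0.88+0j)], [0.18-0.66j, 0.18+0.66j, (-0.06+0j)]]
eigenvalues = [(0.49+0.6j), (0.49-0.6j), (0.83+0j)]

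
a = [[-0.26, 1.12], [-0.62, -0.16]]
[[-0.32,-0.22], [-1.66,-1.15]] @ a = [[0.22, -0.32], [1.14, -1.68]]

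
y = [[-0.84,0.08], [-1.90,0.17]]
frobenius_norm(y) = 2.09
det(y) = 0.01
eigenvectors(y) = [[-0.4, -0.1],[-0.92, -1.00]]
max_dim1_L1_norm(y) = 2.07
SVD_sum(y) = [[-0.84, 0.08], [-1.9, 0.17]] + [[0.0, 0.0],  [-0.00, -0.0]]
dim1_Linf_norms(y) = [0.84, 1.9]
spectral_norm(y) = 2.09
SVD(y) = [[-0.40, -0.91], [-0.91, 0.4]] @ diag([2.0858764456378056, 0.0044106159879411765]) @ [[1.0, -0.09], [-0.09, -1.00]]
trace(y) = -0.67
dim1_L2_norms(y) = [0.84, 1.91]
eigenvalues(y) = [-0.66, -0.01]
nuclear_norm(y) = 2.09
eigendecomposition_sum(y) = [[-0.84, 0.08], [-1.94, 0.19]] + [[0.0,-0.0],[0.04,-0.02]]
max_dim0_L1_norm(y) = 2.74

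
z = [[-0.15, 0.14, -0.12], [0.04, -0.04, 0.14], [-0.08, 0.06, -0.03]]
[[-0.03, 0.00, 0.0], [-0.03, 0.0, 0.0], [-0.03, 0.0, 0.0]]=z @ [[0.68, -0.06, -0.08], [0.27, -0.02, -0.03], [-0.31, 0.02, 0.04]]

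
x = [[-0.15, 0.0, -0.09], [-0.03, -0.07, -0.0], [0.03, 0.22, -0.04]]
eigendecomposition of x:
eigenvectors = [[-0.75+0.00j, (-0.75-0j), (-0.5+0j)],[-0.16-0.19j, (-0.16+0.19j), 0.22+0.00j],[0.17+0.59j, 0.17-0.59j, (0.84+0j)]]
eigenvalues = [(-0.13+0.07j), (-0.13-0.07j), (-0+0j)]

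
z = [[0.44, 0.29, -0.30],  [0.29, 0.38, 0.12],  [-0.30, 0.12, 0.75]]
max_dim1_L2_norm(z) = 0.82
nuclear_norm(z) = 1.57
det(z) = 0.00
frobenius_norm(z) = 1.13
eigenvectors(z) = [[0.68, -0.56, 0.48], [-0.64, -0.11, 0.76], [0.37, 0.82, 0.43]]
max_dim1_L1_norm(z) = 1.17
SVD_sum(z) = [[0.29,0.06,-0.43], [0.06,0.01,-0.09], [-0.43,-0.09,0.63]] + [[0.14,0.23,0.13], [0.23,0.37,0.21], [0.13,0.21,0.12]] + [[0.0,  -0.0,  0.00], [-0.0,  0.0,  -0.0], [0.0,  -0.0,  0.0]]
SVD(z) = [[-0.56, -0.48, 0.68],[-0.11, -0.76, -0.64],[0.82, -0.43, 0.37]] @ diag([0.9382768645323551, 0.6301858155582595, 0.001537319909385361]) @ [[-0.56, -0.11, 0.82], [-0.48, -0.76, -0.43], [0.68, -0.64, 0.37]]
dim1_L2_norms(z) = [0.61, 0.49, 0.82]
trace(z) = 1.57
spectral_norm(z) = 0.94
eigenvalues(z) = [0.0, 0.94, 0.63]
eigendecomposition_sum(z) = [[0.0,-0.00,0.0], [-0.00,0.00,-0.0], [0.0,-0.00,0.00]] + [[0.29, 0.06, -0.43], [0.06, 0.01, -0.09], [-0.43, -0.09, 0.63]] + [[0.14, 0.23, 0.13],[0.23, 0.37, 0.21],[0.13, 0.21, 0.12]]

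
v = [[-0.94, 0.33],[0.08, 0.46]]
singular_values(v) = [1.0, 0.46]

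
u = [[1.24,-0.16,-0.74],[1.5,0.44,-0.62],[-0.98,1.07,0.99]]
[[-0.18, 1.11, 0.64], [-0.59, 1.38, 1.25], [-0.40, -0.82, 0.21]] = u @ [[-0.54, 0.14, 0.75], [-0.32, 0.67, 0.64], [-0.59, -1.41, 0.26]]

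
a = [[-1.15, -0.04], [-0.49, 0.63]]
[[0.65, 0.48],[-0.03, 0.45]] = a @ [[-0.55, -0.43], [-0.47, 0.38]]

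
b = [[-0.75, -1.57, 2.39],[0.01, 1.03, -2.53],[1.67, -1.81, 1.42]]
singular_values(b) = [4.5, 1.93, 0.56]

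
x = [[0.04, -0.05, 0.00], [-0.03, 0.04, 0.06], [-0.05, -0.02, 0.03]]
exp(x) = [[1.04, -0.05, -0.00], [-0.03, 1.04, 0.06], [-0.05, -0.02, 1.03]]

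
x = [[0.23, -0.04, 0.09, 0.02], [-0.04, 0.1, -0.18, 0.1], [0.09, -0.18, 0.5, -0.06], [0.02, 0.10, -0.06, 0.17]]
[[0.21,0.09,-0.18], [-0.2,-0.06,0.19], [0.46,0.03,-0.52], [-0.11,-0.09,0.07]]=x@ [[0.64, 0.51, -0.31], [-0.3, 0.18, 0.86], [0.66, -0.06, -0.72], [-0.29, -0.70, -0.34]]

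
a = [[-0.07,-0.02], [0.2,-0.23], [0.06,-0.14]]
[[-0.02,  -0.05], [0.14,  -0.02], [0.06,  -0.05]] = a @ [[0.39, 0.61], [-0.27, 0.61]]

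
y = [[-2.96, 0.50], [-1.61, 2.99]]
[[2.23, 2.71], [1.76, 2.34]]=y @ [[-0.72, -0.86], [0.20, 0.32]]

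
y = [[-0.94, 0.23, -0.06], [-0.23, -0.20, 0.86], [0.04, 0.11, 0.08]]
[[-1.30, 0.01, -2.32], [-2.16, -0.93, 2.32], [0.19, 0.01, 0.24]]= y@[[2.00, 0.21, 2.07], [2.12, 0.69, -0.81], [-1.48, -0.87, 3.06]]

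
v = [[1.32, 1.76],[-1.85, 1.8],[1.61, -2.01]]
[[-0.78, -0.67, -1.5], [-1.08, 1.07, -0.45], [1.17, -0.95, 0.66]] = v @[[0.09, -0.55, -0.34], [-0.51, 0.03, -0.6]]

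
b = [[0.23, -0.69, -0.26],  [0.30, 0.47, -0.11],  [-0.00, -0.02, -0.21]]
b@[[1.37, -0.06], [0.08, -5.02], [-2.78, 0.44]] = [[0.98, 3.34],[0.75, -2.43],[0.58, 0.01]]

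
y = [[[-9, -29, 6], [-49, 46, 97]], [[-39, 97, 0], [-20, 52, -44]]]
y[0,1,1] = 46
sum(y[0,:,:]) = 62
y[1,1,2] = -44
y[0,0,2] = 6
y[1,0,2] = 0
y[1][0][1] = 97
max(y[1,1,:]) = 52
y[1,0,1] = 97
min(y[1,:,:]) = -44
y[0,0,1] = -29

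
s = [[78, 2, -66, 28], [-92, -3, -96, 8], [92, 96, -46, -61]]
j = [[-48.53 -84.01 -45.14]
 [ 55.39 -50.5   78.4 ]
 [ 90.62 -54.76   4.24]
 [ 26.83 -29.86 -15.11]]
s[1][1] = -3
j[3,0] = 26.83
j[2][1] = -54.76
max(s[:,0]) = 92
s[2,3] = -61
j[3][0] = 26.83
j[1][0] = 55.39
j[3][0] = 26.83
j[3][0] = 26.83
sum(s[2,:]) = 81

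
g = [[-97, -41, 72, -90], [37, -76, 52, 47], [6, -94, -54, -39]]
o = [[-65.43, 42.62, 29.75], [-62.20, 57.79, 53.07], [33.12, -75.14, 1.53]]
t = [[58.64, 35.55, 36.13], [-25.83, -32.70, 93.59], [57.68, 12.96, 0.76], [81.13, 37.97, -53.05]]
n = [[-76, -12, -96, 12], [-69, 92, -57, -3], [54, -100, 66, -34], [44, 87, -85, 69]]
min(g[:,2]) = -54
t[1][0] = -25.83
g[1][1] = -76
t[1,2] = 93.59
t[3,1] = 37.97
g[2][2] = -54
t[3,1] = 37.97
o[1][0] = -62.2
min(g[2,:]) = -94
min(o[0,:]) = -65.43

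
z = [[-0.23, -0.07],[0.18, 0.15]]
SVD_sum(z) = [[-0.21, -0.11], [0.20, 0.11]] + [[-0.02, 0.04], [-0.02, 0.04]]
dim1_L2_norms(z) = [0.24, 0.23]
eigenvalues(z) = [-0.19, 0.11]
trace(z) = -0.08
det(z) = -0.02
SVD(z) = [[-0.72, 0.7], [0.70, 0.72]] @ diag([0.3290444519325917, 0.06655635696445796]) @ [[0.88,0.47], [-0.47,0.88]]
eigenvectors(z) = [[-0.89,  0.20], [0.46,  -0.98]]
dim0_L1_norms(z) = [0.41, 0.22]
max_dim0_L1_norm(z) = 0.41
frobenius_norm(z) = 0.34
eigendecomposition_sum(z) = [[-0.22, -0.04], [0.11, 0.02]] + [[-0.01, -0.03],[0.07, 0.13]]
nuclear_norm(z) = 0.40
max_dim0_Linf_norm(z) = 0.23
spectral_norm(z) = 0.33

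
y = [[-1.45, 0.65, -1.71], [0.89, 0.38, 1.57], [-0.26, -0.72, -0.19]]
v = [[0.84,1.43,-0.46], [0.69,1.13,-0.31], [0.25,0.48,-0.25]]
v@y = [[0.17, 1.42, 0.9], [0.09, 1.10, 0.65], [0.13, 0.52, 0.37]]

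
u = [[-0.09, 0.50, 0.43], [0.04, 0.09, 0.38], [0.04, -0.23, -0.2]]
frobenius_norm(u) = 0.83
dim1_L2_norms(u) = [0.67, 0.39, 0.31]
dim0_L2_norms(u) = [0.11, 0.56, 0.61]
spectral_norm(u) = 0.80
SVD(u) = [[-0.82, 0.38, 0.42], [-0.42, -0.91, 0.01], [0.38, -0.17, 0.91]] @ diag([0.8012481770317819, 0.22271203879396512, 0.0008405828227355355]) @ [[0.09,-0.67,-0.74], [-0.35,0.67,-0.65], [-0.93,-0.32,0.17]]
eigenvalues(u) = [(-0+0j), (-0.1+0.18j), (-0.1-0.18j)]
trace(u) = -0.20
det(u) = -0.00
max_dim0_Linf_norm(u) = 0.5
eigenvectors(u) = [[(-0.93+0j), -0.82+0.00j, (-0.82-0j)], [-0.31+0.00j, -0.31-0.29j, (-0.31+0.29j)], [0.18+0.00j, 0.38-0.00j, (0.38+0j)]]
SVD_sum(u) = [[-0.06, 0.44, 0.49], [-0.03, 0.23, 0.25], [0.03, -0.2, -0.22]] + [[-0.03, 0.06, -0.06], [0.07, -0.14, 0.13], [0.01, -0.03, 0.02]] + [[-0.0,-0.0,0.00], [-0.00,-0.00,0.00], [-0.00,-0.0,0.0]]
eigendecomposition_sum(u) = [[(-0.01-0j), -0j, (-0.01+0j)], [(-0-0j), 0.00-0.00j, -0.00+0.00j], [0j, -0.00+0.00j, -0j]] + [[(-0.04-0.1j),(0.25+0.14j),(0.22-0.31j)],[0.02-0.05j,0.04+0.14j,0.19-0.04j],[(0.02+0.05j),-0.11-0.06j,(-0.1+0.14j)]] + [[-0.04+0.10j, (0.25-0.14j), (0.22+0.31j)],  [(0.02+0.05j), 0.04-0.14j, (0.19+0.04j)],  [0.02-0.05j, -0.11+0.06j, -0.10-0.14j]]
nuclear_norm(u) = 1.02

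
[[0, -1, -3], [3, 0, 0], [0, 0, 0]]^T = [[0, 3, 0], [-1, 0, 0], [-3, 0, 0]]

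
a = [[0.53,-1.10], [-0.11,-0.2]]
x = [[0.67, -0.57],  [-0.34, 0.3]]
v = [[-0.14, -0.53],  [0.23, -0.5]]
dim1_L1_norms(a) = [1.63, 0.31]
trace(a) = 0.33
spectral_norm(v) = 0.73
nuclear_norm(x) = 1.00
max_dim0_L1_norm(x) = 1.01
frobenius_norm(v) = 0.78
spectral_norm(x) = 0.99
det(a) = -0.23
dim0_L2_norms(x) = [0.75, 0.64]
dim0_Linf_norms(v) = [0.23, 0.53]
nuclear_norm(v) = 0.99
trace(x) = 0.97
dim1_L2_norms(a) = [1.22, 0.23]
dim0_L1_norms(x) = [1.01, 0.87]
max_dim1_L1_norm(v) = 0.73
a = x + v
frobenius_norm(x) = 0.99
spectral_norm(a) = 1.23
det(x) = 0.01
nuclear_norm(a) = 1.41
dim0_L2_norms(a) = [0.54, 1.12]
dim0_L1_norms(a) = [0.64, 1.3]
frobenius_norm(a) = 1.24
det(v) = 0.19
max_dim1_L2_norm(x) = 0.88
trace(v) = -0.64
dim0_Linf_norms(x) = [0.67, 0.57]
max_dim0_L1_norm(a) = 1.3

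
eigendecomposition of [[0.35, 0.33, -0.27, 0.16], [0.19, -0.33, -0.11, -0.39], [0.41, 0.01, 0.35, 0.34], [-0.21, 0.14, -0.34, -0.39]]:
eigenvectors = [[(-0.18-0.54j), -0.18+0.54j, (-0.27+0.12j), -0.27-0.12j],[-0.19-0.06j, -0.19+0.06j, (0.72+0j), (0.72-0j)],[(-0.71+0j), -0.71-0.00j, (0.2+0.25j), 0.20-0.25j],[0.37-0.02j, (0.37+0.02j), -0.26-0.47j, (-0.26+0.47j)]]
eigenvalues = [(0.28+0.32j), (0.28-0.32j), (-0.29+0.24j), (-0.29-0.24j)]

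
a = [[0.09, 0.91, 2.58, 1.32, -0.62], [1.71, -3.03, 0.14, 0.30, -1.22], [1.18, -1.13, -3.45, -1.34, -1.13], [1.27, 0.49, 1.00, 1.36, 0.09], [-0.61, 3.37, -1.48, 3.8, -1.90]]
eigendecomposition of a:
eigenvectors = [[(0.05+0.39j), 0.05-0.39j, (-0.5+0j), 0.44+0.06j, (0.44-0.06j)],  [-0.08+0.19j, (-0.08-0.19j), (0.4+0j), -0.07+0.30j, (-0.07-0.3j)],  [-0.25+0.08j, (-0.25-0.08j), (0.75+0j), -0.21+0.01j, (-0.21-0.01j)],  [(0.54+0.14j), 0.54-0.14j, (-0.05+0j), (-0.08-0.08j), (-0.08+0.08j)],  [(0.65+0j), 0.65-0.00j, (-0.13+0j), 0.81+0.00j, 0.81-0.00j]]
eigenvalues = [(1.36+1.23j), (1.36-1.23j), (-4.55+0j), (-2.55+0.82j), (-2.55-0.82j)]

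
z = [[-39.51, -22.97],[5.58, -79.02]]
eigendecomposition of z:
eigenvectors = [[0.99, 0.54], [0.15, 0.84]]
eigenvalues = [-43.08, -75.45]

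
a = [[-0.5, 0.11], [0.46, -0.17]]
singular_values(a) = [0.71, 0.05]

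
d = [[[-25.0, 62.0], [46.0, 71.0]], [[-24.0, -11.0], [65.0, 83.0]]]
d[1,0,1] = -11.0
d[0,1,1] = 71.0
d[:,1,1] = [71.0, 83.0]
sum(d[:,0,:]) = 2.0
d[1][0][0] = -24.0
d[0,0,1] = 62.0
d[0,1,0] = 46.0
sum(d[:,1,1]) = 154.0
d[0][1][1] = 71.0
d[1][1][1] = 83.0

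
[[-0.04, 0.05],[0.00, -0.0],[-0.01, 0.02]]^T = [[-0.04, 0.0, -0.01], [0.05, -0.00, 0.02]]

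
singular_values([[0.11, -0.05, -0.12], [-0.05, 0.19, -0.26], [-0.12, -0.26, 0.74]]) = [0.86, 0.18, 0.0]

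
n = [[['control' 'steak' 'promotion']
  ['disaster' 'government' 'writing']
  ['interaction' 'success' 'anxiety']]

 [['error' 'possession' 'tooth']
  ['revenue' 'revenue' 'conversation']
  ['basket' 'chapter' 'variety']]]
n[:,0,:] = [['control', 'steak', 'promotion'], ['error', 'possession', 'tooth']]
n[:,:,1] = [['steak', 'government', 'success'], ['possession', 'revenue', 'chapter']]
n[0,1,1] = 'government'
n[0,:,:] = [['control', 'steak', 'promotion'], ['disaster', 'government', 'writing'], ['interaction', 'success', 'anxiety']]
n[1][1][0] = 'revenue'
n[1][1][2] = 'conversation'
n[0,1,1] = 'government'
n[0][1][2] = 'writing'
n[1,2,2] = 'variety'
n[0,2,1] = 'success'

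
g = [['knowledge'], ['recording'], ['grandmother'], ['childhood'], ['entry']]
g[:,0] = ['knowledge', 'recording', 'grandmother', 'childhood', 'entry']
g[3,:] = ['childhood']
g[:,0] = ['knowledge', 'recording', 'grandmother', 'childhood', 'entry']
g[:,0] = ['knowledge', 'recording', 'grandmother', 'childhood', 'entry']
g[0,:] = ['knowledge']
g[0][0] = 'knowledge'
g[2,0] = 'grandmother'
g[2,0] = 'grandmother'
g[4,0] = 'entry'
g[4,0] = 'entry'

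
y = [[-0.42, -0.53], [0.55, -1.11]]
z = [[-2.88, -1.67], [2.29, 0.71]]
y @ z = [[-0.0, 0.33],  [-4.13, -1.71]]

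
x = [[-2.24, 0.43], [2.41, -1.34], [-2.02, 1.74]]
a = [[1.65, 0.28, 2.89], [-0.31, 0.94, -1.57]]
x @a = [[-3.83,-0.22,-7.15], [4.39,-0.58,9.07], [-3.87,1.07,-8.57]]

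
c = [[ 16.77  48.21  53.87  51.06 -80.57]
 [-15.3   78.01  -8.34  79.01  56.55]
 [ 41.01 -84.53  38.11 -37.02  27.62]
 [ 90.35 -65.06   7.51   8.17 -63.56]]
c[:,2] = [53.87, -8.34, 38.11, 7.51]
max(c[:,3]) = 79.01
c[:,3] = [51.06, 79.01, -37.02, 8.17]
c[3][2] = 7.51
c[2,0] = 41.01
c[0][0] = 16.77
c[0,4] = -80.57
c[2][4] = 27.62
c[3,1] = -65.06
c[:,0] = [16.77, -15.3, 41.01, 90.35]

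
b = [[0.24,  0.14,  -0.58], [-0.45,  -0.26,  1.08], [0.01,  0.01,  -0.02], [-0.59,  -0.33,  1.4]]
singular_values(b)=[2.07, 0.01, 0.0]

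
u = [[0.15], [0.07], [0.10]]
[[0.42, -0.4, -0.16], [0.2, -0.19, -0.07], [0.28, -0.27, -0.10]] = u @ [[2.82,-2.66,-1.04]]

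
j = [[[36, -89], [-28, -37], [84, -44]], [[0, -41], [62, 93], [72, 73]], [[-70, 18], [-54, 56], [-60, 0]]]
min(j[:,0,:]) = -89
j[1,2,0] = 72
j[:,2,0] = [84, 72, -60]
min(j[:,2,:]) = -60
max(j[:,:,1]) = 93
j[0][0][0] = 36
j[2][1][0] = -54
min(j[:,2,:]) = -60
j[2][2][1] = 0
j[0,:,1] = [-89, -37, -44]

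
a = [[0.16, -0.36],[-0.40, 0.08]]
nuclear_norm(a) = 0.76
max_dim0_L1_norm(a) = 0.56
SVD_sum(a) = [[0.27, -0.21], [-0.29, 0.22]] + [[-0.11, -0.15], [-0.11, -0.14]]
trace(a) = 0.24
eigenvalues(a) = [0.5, -0.26]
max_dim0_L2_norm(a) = 0.43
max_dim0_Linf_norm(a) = 0.4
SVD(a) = [[-0.69, 0.73], [0.73, 0.69]] @ diag([0.5037547140968205, 0.2604442128848916]) @ [[-0.80,0.61], [-0.61,-0.80]]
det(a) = -0.13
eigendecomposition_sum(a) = [[0.28, -0.24], [-0.26, 0.22]] + [[-0.12, -0.12], [-0.14, -0.14]]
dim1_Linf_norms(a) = [0.36, 0.4]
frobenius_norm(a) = 0.57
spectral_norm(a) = 0.50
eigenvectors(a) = [[0.73, 0.65], [-0.69, 0.76]]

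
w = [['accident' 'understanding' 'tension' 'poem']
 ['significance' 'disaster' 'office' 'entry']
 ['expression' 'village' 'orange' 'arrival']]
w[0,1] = 'understanding'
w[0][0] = 'accident'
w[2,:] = ['expression', 'village', 'orange', 'arrival']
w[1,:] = ['significance', 'disaster', 'office', 'entry']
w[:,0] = ['accident', 'significance', 'expression']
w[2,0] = 'expression'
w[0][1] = 'understanding'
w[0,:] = ['accident', 'understanding', 'tension', 'poem']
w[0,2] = 'tension'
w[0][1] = 'understanding'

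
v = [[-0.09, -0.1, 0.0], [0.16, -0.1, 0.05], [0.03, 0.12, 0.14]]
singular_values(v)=[0.21, 0.19, 0.1]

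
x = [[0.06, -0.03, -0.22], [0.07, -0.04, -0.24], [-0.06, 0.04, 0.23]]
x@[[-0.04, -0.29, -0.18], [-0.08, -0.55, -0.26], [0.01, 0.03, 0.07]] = [[-0.00, -0.01, -0.02], [-0.00, -0.01, -0.02], [0.00, 0.0, 0.02]]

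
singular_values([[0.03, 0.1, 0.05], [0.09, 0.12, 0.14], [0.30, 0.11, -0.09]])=[0.35, 0.2, 0.04]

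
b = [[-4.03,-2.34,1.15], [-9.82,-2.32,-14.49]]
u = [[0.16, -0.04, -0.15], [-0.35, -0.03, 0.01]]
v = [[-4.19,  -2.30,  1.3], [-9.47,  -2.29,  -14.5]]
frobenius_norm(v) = 18.16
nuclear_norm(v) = 22.24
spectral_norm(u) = 0.39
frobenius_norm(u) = 0.42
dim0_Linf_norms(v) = [9.47, 2.3, 14.5]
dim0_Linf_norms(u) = [0.35, 0.04, 0.15]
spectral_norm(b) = 17.73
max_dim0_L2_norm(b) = 14.54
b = u + v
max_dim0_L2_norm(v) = 14.56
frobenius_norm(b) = 18.30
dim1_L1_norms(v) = [7.79, 26.26]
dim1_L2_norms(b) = [4.8, 17.66]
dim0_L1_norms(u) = [0.51, 0.07, 0.16]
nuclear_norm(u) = 0.53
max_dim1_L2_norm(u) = 0.35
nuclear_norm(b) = 22.24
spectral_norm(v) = 17.54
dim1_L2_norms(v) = [4.95, 17.47]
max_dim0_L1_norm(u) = 0.51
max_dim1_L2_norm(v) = 17.47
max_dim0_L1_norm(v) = 15.8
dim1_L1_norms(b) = [7.52, 26.63]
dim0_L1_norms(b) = [13.85, 4.66, 15.64]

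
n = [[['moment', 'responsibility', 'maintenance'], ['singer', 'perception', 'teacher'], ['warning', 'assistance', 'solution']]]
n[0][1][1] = 'perception'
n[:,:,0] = [['moment', 'singer', 'warning']]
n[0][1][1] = 'perception'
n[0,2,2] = 'solution'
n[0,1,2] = 'teacher'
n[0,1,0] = 'singer'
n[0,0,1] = 'responsibility'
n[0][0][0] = 'moment'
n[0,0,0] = 'moment'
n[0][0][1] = 'responsibility'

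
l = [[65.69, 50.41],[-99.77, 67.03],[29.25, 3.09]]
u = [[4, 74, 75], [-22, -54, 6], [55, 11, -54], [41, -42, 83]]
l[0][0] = 65.69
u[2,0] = 55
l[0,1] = 50.41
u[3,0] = 41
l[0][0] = 65.69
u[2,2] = -54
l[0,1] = 50.41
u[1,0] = -22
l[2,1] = 3.09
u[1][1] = -54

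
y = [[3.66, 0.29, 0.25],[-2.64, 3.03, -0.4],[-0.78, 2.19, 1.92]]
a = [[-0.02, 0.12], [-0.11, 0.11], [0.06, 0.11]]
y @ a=[[-0.09, 0.50], [-0.30, -0.03], [-0.11, 0.36]]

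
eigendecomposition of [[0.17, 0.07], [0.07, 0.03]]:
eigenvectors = [[0.92, -0.38], [0.38, 0.92]]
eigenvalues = [0.2, 0.0]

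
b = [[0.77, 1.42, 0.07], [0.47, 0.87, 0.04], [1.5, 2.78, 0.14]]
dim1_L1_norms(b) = [2.26, 1.38, 4.42]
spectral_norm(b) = 3.69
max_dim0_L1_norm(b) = 5.07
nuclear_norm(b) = 3.69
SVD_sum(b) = [[0.77, 1.42, 0.07], [0.47, 0.87, 0.04], [1.5, 2.78, 0.14]] + [[0.00, -0.0, -0.0], [0.0, -0.0, -0.00], [-0.00, 0.00, 0.00]] + [[0.0, -0.0, 0.0], [-0.0, 0.0, -0.0], [-0.00, 0.0, -0.0]]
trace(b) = 1.78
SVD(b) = [[-0.44, 0.5, 0.75], [-0.27, 0.72, -0.64], [-0.86, -0.48, -0.18]] @ diag([3.686675590152845, 0.004092705685922658, 0.002518477981827887]) @ [[-0.47, -0.88, -0.04], [0.46, -0.2, -0.87], [0.75, -0.43, 0.50]]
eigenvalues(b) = [(1.77+0j), 0j, -0j]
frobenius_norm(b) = 3.69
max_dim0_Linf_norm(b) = 2.78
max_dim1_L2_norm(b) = 3.16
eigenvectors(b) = [[-0.44+0.00j, -0.51+0.21j, -0.51-0.21j], [(-0.27+0j), (0.31-0.12j), 0.31+0.12j], [-0.86+0.00j, (-0.76+0j), -0.76-0.00j]]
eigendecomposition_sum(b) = [[(0.77-0j), 1.42+0.00j, (0.07+0j)], [(0.47-0j), 0.87+0.00j, (0.04+0j)], [(1.51-0j), 2.79+0.00j, 0.13+0.00j]] + [[(-0+0.01j), (-0+0j), 0.00-0.00j], [-0j, 0.00-0.00j, (-0+0j)], [-0.00+0.01j, (-0+0j), 0.00-0.00j]] + [[-0.00-0.01j, (-0-0j), 0.00+0.00j],[0j, 0j, -0.00-0.00j],[-0.00-0.01j, -0.00-0.00j, 0.00+0.00j]]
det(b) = 0.00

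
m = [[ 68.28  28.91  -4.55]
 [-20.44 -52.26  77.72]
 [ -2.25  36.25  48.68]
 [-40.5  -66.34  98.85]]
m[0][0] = 68.28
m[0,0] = 68.28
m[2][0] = -2.25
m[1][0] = -20.44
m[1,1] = -52.26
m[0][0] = 68.28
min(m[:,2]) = -4.55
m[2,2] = 48.68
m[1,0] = -20.44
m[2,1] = 36.25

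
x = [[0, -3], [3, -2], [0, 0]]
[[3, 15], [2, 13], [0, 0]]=x @[[0, 1], [-1, -5]]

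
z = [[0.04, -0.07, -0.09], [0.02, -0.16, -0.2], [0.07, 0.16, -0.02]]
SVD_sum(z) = [[0.00, -0.08, -0.08],[0.01, -0.19, -0.17],[-0.00, 0.08, 0.07]] + [[0.02, 0.02, -0.02], [0.02, 0.02, -0.03], [0.07, 0.08, -0.09]] + [[0.02, -0.01, 0.01], [-0.01, 0.00, -0.00], [-0.0, 0.00, -0.0]]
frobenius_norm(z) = 0.33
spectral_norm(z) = 0.30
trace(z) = -0.14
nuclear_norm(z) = 0.47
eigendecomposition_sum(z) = [[(0.02+0j), (-0.01+0j), (-0-0j)],[(-0.01-0j), 0j, 0.00+0.00j],[0.01+0.00j, -0.00+0.00j, -0.00-0.00j]] + [[(0.01+0.01j), -0.03+0.03j, -0.04-0.01j], [(0.01+0.04j), -0.08+0.06j, -0.10-0.05j], [0.03-0.03j, 0.08+0.05j, -0.01+0.11j]] + [[(0.01-0.01j), (-0.03-0.03j), (-0.04+0.01j)], [(0.01-0.04j), (-0.08-0.06j), -0.10+0.05j], [0.03+0.03j, (0.08-0.05j), (-0.01-0.11j)]]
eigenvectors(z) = [[-0.89+0.00j,-0.28+0.04j,(-0.28-0.04j)], [0.29+0.00j,(-0.69+0j),(-0.69-0j)], [-0.36+0.00j,0.23+0.63j,0.23-0.63j]]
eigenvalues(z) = [(0.03+0j), (-0.08+0.18j), (-0.08-0.18j)]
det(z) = 0.00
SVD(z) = [[-0.38, 0.24, -0.89], [-0.86, 0.27, 0.44], [0.35, 0.93, 0.10]] @ diag([0.29607930505705915, 0.15258560982311486, 0.0235515772685622]) @ [[-0.03, 0.74, 0.67], [0.53, 0.58, -0.62], [-0.85, 0.34, -0.41]]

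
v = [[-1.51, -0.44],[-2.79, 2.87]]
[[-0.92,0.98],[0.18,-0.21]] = v @ [[0.46, -0.49],  [0.51, -0.55]]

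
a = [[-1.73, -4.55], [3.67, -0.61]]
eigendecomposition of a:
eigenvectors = [[0.74+0.00j, 0.74-0.00j],[(-0.09-0.66j), (-0.09+0.66j)]]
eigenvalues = [(-1.17+4.05j), (-1.17-4.05j)]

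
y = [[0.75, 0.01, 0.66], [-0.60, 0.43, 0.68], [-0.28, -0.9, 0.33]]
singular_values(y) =[1.01, 1.0, 1.0]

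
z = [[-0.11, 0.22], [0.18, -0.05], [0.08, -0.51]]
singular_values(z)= [0.57, 0.18]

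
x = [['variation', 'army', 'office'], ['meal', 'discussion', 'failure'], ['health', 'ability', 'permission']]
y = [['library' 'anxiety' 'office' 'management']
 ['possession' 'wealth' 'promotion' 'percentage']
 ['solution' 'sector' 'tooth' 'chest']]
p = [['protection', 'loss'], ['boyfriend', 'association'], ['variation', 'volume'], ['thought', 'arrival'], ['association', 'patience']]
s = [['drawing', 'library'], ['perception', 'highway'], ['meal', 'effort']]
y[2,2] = 'tooth'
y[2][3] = 'chest'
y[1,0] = 'possession'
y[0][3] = 'management'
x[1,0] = 'meal'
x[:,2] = ['office', 'failure', 'permission']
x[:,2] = ['office', 'failure', 'permission']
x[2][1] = 'ability'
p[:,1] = ['loss', 'association', 'volume', 'arrival', 'patience']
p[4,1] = 'patience'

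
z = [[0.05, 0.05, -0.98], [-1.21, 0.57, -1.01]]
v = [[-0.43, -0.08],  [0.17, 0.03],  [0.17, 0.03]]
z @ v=[[-0.18, -0.03], [0.45, 0.08]]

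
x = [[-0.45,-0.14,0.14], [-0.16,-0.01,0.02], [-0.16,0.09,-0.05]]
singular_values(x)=[0.53, 0.16, 0.0]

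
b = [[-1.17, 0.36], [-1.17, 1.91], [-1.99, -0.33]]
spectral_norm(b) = 2.78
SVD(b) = [[-0.43,0.13], [-0.69,-0.68], [-0.58,0.72]] @ diag([2.781393732478953, 1.6877052186109982]) @ [[0.89, -0.46], [-0.46, -0.89]]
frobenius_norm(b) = 3.25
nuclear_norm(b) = 4.47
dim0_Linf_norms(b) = [1.99, 1.91]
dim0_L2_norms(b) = [2.59, 1.97]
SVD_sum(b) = [[-1.07, 0.56], [-1.70, 0.88], [-1.43, 0.74]] + [[-0.1, -0.20], [0.53, 1.03], [-0.56, -1.07]]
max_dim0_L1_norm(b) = 4.33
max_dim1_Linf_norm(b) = 1.99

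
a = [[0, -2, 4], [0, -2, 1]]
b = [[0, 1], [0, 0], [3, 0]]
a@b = [[12, 0], [3, 0]]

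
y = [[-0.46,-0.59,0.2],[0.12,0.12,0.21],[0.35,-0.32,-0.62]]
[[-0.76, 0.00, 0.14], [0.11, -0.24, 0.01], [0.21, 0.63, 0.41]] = y @ [[0.73,-0.11,0.67], [0.64,-0.24,-0.73], [-0.25,-0.96,0.1]]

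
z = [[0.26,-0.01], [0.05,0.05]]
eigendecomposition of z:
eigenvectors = [[0.97, 0.05], [0.23, 1.00]]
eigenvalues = [0.26, 0.05]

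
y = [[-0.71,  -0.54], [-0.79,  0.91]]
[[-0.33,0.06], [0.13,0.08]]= y @[[0.22, -0.09], [0.33, 0.01]]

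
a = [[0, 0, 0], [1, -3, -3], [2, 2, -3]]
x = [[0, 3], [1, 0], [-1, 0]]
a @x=[[0, 0], [0, 3], [5, 6]]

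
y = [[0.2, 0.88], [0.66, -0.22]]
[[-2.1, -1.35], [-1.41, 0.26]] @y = [[-1.31, -1.55], [-0.11, -1.30]]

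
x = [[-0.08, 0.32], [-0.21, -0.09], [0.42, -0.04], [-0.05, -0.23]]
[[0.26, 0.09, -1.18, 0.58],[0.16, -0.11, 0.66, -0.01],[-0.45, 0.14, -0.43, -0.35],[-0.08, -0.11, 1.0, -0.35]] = x@[[-1.01,  0.36,  -1.4,  -0.67], [0.55,  0.38,  -4.03,  1.65]]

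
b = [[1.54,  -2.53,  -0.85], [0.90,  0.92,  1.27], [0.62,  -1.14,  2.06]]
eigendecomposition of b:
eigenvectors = [[-0.78+0.00j,(-0.78-0j),(-0.84+0j)], [0.06+0.50j,0.06-0.50j,-0.19+0.00j], [(-0.2+0.33j),(-0.2-0.33j),0.51+0.00j]]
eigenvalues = [(1.52+1.98j), (1.52-1.98j), (1.47+0j)]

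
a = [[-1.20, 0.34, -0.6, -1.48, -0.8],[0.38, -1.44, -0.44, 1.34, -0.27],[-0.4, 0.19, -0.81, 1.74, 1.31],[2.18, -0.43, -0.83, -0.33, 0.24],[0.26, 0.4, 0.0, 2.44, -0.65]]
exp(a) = [[-0.46, 0.1, 0.23, -0.6, -0.18], [0.10, 0.21, -0.22, -0.34, -0.38], [0.97, 0.02, -0.18, 0.80, 0.24], [0.13, -0.02, -0.24, -0.69, -0.47], [0.83, 0.05, -0.54, 0.21, 0.02]]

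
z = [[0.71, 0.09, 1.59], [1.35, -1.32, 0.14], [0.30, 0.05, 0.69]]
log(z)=[[-2.58+1.53j, 0.06-0.11j, 6.75-3.41j], [-2.82-0.82j, 0.36+3.08j, 6.53-1.74j], [(1.48-0.69j), (-0.03-0.05j), (-3.03+1.67j)]]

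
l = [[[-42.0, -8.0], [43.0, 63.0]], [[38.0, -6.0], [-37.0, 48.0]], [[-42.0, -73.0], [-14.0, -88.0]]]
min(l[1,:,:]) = -37.0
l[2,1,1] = -88.0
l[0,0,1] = -8.0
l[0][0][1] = -8.0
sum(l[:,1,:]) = 15.0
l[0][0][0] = -42.0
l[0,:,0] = [-42.0, 43.0]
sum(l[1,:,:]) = 43.0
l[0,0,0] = -42.0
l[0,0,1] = -8.0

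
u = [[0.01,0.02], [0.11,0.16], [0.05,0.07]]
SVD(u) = [[-0.1,0.91], [-0.91,0.08], [-0.40,-0.41]] @ diag([0.213513828165296, 0.0034416830476481516]) @ [[-0.57, -0.82], [-0.82, 0.57]]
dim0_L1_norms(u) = [0.17, 0.25]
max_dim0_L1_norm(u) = 0.25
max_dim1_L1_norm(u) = 0.27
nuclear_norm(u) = 0.22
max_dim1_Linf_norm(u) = 0.16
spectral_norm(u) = 0.21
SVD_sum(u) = [[0.01, 0.02], [0.11, 0.16], [0.05, 0.07]] + [[-0.0, 0.00],[-0.0, 0.00],[0.0, -0.0]]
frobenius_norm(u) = 0.21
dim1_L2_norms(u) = [0.02, 0.19, 0.09]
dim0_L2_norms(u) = [0.12, 0.18]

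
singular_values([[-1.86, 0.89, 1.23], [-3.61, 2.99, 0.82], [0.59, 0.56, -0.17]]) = [5.26, 1.11, 0.51]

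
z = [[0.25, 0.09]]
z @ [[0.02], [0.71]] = [[0.07]]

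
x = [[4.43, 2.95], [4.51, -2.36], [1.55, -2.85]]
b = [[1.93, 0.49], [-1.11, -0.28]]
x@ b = [[5.28, 1.34], [11.32, 2.87], [6.16, 1.56]]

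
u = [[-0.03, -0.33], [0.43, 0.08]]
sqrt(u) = [[0.38, -0.37], [0.48, 0.51]]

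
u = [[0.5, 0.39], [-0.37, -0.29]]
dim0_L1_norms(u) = [0.87, 0.68]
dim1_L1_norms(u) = [0.89, 0.66]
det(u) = -0.00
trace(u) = 0.21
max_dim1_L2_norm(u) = 0.63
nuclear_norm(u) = 0.79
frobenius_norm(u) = 0.79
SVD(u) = [[-0.80, 0.60],[0.6, 0.80]] @ diag([0.7893663367590361, 0.0008867872461777661]) @ [[-0.79, -0.62], [0.62, -0.79]]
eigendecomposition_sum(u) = [[0.5,  0.38], [-0.36,  -0.28]] + [[0.00,0.01], [-0.01,-0.01]]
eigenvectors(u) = [[0.81, -0.61], [-0.59, 0.79]]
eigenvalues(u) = [0.21, -0.0]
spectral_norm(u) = 0.79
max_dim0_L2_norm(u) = 0.62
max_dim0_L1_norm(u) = 0.87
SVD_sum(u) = [[0.5,0.39],[-0.37,-0.29]] + [[0.0, -0.0], [0.00, -0.00]]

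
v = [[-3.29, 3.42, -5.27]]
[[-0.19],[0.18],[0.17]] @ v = [[0.63, -0.65, 1.00], [-0.59, 0.62, -0.95], [-0.56, 0.58, -0.9]]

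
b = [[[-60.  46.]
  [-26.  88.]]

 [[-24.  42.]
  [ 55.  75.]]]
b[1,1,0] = 55.0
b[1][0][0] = -24.0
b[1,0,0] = -24.0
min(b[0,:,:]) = -60.0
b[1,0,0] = -24.0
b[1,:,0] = [-24.0, 55.0]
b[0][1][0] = -26.0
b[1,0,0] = -24.0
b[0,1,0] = -26.0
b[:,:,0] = [[-60.0, -26.0], [-24.0, 55.0]]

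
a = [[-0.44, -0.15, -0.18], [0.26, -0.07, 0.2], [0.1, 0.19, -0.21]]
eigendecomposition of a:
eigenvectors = [[(-0.64+0j), -0.64-0.00j, (0.54+0j)], [(0.47+0.12j), (0.47-0.12j), -0.71+0.00j], [0.59+0.03j, 0.59-0.03j, 0.45+0.00j]]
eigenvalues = [(-0.16+0.04j), (-0.16-0.04j), (-0.39+0j)]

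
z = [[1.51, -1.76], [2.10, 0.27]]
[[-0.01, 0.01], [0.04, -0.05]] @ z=[[0.01, 0.02],  [-0.04, -0.08]]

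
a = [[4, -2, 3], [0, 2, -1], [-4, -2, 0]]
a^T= [[4, 0, -4], [-2, 2, -2], [3, -1, 0]]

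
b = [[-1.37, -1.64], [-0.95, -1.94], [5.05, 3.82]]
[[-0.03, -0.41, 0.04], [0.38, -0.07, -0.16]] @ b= [[0.63, 1.0], [-1.26, -1.10]]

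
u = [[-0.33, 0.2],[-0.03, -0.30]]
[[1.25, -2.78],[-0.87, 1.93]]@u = [[-0.33,1.08], [0.23,-0.75]]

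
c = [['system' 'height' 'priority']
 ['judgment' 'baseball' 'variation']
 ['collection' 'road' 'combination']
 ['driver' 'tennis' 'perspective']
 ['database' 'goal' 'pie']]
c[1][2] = 'variation'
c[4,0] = 'database'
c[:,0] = ['system', 'judgment', 'collection', 'driver', 'database']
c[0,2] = 'priority'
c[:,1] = ['height', 'baseball', 'road', 'tennis', 'goal']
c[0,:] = ['system', 'height', 'priority']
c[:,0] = ['system', 'judgment', 'collection', 'driver', 'database']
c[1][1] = 'baseball'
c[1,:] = ['judgment', 'baseball', 'variation']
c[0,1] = 'height'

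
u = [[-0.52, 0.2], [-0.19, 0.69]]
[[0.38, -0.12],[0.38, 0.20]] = u @[[-0.59, 0.38], [0.39, 0.4]]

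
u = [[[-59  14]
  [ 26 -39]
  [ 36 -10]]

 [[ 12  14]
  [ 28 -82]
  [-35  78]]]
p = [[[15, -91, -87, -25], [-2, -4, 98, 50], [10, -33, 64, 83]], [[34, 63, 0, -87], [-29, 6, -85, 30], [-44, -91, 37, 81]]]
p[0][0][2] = -87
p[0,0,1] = -91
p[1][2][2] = 37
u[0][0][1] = 14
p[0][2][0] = 10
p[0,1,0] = -2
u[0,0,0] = -59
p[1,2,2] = 37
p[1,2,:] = [-44, -91, 37, 81]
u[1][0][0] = 12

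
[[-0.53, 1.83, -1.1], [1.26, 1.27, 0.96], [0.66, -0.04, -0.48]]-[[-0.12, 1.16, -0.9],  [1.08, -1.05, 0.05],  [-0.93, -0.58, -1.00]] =[[-0.41, 0.67, -0.20], [0.18, 2.32, 0.91], [1.59, 0.54, 0.52]]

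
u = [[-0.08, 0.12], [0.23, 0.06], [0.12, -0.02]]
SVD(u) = [[-0.28, -0.9],[0.85, -0.39],[0.44, 0.18]] @ diag([0.27158521235192745, 0.13543069235501412]) @ [[1.00, 0.03], [0.03, -1.0]]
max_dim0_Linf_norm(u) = 0.23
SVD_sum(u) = [[-0.08, -0.0],[0.23, 0.01],[0.12, 0.0]] + [[-0.0,0.12], [-0.00,0.05], [0.00,-0.02]]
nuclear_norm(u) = 0.41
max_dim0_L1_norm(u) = 0.43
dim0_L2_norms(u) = [0.27, 0.14]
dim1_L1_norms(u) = [0.2, 0.29, 0.14]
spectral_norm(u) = 0.27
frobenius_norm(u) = 0.30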